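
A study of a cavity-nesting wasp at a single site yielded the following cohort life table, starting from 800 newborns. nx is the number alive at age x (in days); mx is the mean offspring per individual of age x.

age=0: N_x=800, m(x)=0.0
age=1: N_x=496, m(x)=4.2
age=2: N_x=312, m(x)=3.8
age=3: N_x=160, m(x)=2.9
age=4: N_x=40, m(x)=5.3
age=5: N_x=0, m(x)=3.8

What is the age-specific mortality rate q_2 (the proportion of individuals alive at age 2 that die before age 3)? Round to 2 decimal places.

lx = nx/n0 = nx/800: 1, 0.62, 0.39, 0.2, 0.05, 0
q_2 = (l_2 − l_3) / l_2 = (0.39 − 0.2) / 0.39
     = 0.19 / 0.39 = 0.487179… → 0.49

0.49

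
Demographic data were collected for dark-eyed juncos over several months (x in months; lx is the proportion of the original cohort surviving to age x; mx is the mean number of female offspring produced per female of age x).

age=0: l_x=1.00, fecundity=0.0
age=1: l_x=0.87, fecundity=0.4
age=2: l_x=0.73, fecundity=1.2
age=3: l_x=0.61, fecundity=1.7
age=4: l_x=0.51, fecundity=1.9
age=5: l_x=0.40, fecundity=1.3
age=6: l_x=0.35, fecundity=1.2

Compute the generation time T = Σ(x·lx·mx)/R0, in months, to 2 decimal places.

lx·mx: 0, 0.348, 0.876, 1.037, 0.969, 0.52, 0.42 → R0 = 4.17
x·lx·mx: 0, 0.348, 1.752, 3.111, 3.876, 2.6, 2.52 → Σ = 14.207
T = 14.207 / 4.17 = 3.406954… → 3.41

3.41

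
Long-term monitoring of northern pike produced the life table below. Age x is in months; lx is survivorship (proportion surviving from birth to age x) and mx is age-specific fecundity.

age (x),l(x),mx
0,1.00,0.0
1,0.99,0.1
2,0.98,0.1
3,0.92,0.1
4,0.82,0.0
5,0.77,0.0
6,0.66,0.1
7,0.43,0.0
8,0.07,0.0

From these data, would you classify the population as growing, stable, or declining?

R0 = Σ lx·mx = 0 + 0.099 + 0.098 + 0.092 + 0 + 0 + 0.066 + 0 + 0 = 0.355
R0 < 1, so the population is declining.

declining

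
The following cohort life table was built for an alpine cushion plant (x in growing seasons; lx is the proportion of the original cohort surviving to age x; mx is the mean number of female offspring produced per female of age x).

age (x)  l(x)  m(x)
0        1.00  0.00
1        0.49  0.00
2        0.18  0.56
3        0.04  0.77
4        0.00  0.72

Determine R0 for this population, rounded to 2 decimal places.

0.13

lx·mx by age: 0, 0, 0.1008, 0.0308, 0
R0 = Σ lx·mx = 0.1316 → 0.13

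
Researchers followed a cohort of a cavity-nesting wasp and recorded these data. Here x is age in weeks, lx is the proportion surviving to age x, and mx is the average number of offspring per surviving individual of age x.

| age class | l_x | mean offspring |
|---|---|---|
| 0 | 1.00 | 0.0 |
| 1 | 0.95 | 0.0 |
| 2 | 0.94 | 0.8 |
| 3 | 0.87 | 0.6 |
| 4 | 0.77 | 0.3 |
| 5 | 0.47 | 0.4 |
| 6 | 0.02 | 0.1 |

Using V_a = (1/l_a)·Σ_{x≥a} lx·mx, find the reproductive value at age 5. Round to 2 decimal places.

0.40

lx·mx for x ≥ 5: 0.188, 0.002 → sum = 0.19
V_5 = 0.19 / l_5 = 0.19 / 0.47 = 0.404255… → 0.40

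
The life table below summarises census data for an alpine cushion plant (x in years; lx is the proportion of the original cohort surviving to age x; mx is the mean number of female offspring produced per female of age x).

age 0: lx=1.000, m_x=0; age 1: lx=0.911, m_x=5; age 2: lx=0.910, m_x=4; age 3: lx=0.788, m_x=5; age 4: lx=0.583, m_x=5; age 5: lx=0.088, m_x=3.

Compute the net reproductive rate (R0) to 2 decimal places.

lx·mx by age: 0, 4.555, 3.64, 3.94, 2.915, 0.264
R0 = Σ lx·mx = 15.314 → 15.31

15.31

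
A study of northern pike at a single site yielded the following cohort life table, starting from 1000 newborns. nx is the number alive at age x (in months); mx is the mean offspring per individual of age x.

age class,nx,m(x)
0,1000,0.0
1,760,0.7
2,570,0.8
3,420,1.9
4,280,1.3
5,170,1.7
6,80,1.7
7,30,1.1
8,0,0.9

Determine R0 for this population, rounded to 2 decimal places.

lx = nx/n0 = nx/1000: 1, 0.76, 0.57, 0.42, 0.28, 0.17, 0.08, 0.03, 0
lx·mx by age: 0, 0.532, 0.456, 0.798, 0.364, 0.289, 0.136, 0.033, 0
R0 = Σ lx·mx = 2.608 → 2.61

2.61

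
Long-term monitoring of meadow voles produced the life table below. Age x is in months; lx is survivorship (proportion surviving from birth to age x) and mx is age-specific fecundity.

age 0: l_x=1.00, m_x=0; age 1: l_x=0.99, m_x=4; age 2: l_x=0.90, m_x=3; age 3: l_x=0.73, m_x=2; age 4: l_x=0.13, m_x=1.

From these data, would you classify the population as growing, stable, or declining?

growing

R0 = Σ lx·mx = 0 + 3.96 + 2.7 + 1.46 + 0.13 = 8.25
R0 > 1, so the population is growing.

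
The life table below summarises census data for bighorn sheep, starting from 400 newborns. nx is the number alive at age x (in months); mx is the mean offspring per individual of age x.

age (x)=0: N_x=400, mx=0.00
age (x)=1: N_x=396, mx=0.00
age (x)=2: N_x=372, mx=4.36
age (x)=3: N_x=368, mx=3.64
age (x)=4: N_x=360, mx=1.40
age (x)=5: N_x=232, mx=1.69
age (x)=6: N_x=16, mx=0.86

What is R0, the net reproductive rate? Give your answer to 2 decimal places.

lx = nx/n0 = nx/400: 1, 0.99, 0.93, 0.92, 0.9, 0.58, 0.04
lx·mx by age: 0, 0, 4.0548, 3.3488, 1.26, 0.9802, 0.0344
R0 = Σ lx·mx = 9.6782 → 9.68

9.68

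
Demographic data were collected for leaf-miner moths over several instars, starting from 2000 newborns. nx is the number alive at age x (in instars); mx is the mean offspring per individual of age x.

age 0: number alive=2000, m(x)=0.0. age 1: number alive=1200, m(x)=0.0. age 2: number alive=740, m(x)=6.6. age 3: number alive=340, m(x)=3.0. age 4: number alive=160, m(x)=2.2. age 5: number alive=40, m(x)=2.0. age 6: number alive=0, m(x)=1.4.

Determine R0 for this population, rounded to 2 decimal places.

3.17

lx = nx/n0 = nx/2000: 1, 0.6, 0.37, 0.17, 0.08, 0.02, 0
lx·mx by age: 0, 0, 2.442, 0.51, 0.176, 0.04, 0
R0 = Σ lx·mx = 3.168 → 3.17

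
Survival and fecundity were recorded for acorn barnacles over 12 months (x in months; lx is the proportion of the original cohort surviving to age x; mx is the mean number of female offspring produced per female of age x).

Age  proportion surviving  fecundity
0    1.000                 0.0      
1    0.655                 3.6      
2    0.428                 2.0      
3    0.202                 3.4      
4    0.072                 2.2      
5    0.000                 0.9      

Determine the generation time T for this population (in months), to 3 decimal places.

1.666

lx·mx: 0, 2.358, 0.856, 0.6868, 0.1584, 0 → R0 = 4.0592
x·lx·mx: 0, 2.358, 1.712, 2.0604, 0.6336, 0 → Σ = 6.764
T = 6.764 / 4.0592 = 1.666338… → 1.666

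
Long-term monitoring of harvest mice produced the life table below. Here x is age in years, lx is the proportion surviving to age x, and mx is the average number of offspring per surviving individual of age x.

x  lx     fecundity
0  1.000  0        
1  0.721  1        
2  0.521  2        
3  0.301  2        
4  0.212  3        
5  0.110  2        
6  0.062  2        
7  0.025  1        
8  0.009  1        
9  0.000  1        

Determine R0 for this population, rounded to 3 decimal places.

3.379

lx·mx by age: 0, 0.721, 1.042, 0.602, 0.636, 0.22, 0.124, 0.025, 0.009, 0
R0 = Σ lx·mx = 3.379 → 3.379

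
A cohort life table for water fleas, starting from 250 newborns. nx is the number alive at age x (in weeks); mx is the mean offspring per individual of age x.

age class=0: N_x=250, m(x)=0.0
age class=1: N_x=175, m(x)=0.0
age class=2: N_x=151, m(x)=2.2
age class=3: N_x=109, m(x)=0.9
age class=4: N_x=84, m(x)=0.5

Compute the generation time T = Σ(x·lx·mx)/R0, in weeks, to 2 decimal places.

2.39

lx = nx/n0 = nx/250: 1, 0.7, 0.604, 0.436, 0.336
lx·mx: 0, 0, 1.3288, 0.3924, 0.168 → R0 = 1.8892
x·lx·mx: 0, 0, 2.6576, 1.1772, 0.672 → Σ = 4.5068
T = 4.5068 / 1.8892 = 2.38556… → 2.39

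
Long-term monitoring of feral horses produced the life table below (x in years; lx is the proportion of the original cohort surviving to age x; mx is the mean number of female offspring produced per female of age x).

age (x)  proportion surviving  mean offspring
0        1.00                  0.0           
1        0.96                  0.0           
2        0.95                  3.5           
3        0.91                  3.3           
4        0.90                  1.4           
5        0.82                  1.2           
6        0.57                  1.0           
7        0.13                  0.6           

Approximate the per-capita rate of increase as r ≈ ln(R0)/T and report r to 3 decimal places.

0.692

R0 = Σ lx·mx = 0 + 0 + 3.325 + 3.003 + 1.26 + 0.984 + 0.57 + 0.078 = 9.22
Σ x·lx·mx = 29.585; T = 29.585/9.22 = 3.20879…
r ≈ ln(R0)/T = ln(9.22)/3.20879… = 0.69228… → 0.692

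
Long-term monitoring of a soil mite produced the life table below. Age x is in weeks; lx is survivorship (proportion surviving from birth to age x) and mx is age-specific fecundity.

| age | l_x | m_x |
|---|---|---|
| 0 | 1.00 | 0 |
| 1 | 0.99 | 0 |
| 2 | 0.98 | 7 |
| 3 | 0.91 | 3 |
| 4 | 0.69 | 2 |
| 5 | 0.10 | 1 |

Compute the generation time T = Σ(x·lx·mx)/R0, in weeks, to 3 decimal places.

lx·mx: 0, 0, 6.86, 2.73, 1.38, 0.1 → R0 = 11.07
x·lx·mx: 0, 0, 13.72, 8.19, 5.52, 0.5 → Σ = 27.93
T = 27.93 / 11.07 = 2.523035… → 2.523

2.523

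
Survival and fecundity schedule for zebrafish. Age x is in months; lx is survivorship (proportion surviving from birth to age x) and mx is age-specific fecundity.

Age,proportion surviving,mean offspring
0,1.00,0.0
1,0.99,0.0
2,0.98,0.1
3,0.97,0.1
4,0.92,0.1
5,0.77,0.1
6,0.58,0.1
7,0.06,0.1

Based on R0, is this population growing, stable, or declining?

R0 = Σ lx·mx = 0 + 0 + 0.098 + 0.097 + 0.092 + 0.077 + 0.058 + 0.006 = 0.428
R0 < 1, so the population is declining.

declining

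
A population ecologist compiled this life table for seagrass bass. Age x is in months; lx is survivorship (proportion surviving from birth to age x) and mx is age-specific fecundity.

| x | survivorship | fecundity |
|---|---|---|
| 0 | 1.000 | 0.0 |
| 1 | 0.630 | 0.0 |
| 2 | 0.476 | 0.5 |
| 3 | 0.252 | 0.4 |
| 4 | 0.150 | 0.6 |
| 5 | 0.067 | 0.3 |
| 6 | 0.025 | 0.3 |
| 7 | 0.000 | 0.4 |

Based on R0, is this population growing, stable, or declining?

declining

R0 = Σ lx·mx = 0 + 0 + 0.238 + 0.1008 + 0.09 + 0.0201 + 0.0075 + 0 = 0.4564
R0 < 1, so the population is declining.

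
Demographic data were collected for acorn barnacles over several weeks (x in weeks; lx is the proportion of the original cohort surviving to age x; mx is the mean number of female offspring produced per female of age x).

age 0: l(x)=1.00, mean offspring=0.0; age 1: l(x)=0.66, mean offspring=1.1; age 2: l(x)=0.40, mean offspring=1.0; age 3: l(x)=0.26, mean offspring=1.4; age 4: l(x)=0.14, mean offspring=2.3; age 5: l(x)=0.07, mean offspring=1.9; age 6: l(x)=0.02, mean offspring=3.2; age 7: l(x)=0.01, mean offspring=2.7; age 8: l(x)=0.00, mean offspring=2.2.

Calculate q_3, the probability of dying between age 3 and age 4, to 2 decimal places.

q_3 = (l_3 − l_4) / l_3 = (0.26 − 0.14) / 0.26
     = 0.12 / 0.26 = 0.461538… → 0.46

0.46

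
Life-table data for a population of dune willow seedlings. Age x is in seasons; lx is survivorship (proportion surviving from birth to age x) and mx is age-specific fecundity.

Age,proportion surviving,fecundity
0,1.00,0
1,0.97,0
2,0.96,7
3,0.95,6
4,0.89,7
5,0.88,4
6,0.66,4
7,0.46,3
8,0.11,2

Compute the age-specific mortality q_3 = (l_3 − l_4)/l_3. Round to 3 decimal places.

q_3 = (l_3 − l_4) / l_3 = (0.95 − 0.89) / 0.95
     = 0.06 / 0.95 = 0.063158… → 0.063

0.063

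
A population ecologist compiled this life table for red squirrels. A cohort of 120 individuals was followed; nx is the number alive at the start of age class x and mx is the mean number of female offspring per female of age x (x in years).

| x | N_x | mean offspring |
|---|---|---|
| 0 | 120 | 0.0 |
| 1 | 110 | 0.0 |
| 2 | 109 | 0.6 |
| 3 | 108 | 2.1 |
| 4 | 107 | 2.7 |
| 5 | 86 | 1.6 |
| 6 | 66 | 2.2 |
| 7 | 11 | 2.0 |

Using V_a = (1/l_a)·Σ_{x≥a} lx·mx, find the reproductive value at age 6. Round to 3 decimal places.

2.533

lx = nx/n0 = nx/120: 1, 0.91667…, 0.90833…, 0.9, 0.89167…, 0.71667…, 0.55, 0.09167…
lx·mx for x ≥ 6: 1.21, 0.183333… → sum = 1.393333…
V_6 = 1.393333… / l_6 = 1.393333… / 0.55 = 2.533333… → 2.533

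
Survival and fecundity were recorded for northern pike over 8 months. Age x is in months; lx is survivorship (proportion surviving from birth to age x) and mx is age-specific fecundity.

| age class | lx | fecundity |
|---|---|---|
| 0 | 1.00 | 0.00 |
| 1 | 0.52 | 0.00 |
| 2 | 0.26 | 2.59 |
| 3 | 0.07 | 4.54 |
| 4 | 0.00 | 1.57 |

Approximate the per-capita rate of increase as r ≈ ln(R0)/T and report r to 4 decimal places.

R0 = Σ lx·mx = 0 + 0 + 0.6734 + 0.3178 + 0 = 0.9912
Σ x·lx·mx = 2.3002; T = 2.3002/0.9912 = 2.32062…
r ≈ ln(R0)/T = ln(0.9912)/2.32062… = -0.003809… → -0.0038

-0.0038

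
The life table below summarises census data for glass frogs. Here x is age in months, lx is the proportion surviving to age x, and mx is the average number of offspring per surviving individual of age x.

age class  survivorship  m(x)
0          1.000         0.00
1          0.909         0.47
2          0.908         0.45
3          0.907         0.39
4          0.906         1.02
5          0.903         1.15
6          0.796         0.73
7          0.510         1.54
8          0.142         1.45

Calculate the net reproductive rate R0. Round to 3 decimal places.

lx·mx by age: 0, 0.42723, 0.4086, 0.35373, 0.92412, 1.03845, 0.58108, 0.7854, 0.2059
R0 = Σ lx·mx = 4.72451 → 4.725

4.725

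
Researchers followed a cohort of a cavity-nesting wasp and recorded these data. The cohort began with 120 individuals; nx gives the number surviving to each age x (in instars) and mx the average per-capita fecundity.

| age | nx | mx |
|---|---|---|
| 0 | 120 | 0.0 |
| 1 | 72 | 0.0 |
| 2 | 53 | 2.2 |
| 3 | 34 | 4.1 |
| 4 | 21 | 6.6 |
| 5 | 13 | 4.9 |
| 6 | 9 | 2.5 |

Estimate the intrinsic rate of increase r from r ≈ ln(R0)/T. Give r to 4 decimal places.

0.4022

lx = nx/n0 = nx/120: 1, 0.6, 0.44167…, 0.28333…, 0.175, 0.10833…, 0.075
R0 = Σ lx·mx = 0 + 0 + 0.97167… + 1.16167… + 1.155 + 0.53083… + 0.1875 = 4.006667…
Σ x·lx·mx = 13.8275…; T = 13.8275…/4.006667… = 3.45112…
r ≈ ln(R0)/T = ln(4.006667…)/3.45112… = 0.402176… → 0.4022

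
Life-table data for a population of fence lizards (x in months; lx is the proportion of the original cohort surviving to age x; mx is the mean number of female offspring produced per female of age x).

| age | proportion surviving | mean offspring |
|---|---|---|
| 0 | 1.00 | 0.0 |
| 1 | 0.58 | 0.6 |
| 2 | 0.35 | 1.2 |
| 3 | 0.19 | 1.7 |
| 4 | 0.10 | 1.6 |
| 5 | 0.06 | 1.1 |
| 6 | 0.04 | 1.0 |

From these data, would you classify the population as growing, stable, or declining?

growing

R0 = Σ lx·mx = 0 + 0.348 + 0.42 + 0.323 + 0.16 + 0.066 + 0.04 = 1.357
R0 > 1, so the population is growing.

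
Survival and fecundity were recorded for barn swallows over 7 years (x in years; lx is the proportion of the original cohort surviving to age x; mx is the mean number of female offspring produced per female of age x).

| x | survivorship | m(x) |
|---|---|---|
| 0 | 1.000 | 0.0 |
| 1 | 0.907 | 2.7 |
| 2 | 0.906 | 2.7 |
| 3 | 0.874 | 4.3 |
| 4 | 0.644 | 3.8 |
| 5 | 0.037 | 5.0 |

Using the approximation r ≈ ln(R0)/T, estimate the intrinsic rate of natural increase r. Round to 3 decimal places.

R0 = Σ lx·mx = 0 + 2.4489 + 2.4462 + 3.7582 + 2.4472 + 0.185 = 11.2855
Σ x·lx·mx = 29.3297; T = 29.3297/11.2855 = 2.59888…
r ≈ ln(R0)/T = ln(11.2855)/2.59888… = 0.93252… → 0.933

0.933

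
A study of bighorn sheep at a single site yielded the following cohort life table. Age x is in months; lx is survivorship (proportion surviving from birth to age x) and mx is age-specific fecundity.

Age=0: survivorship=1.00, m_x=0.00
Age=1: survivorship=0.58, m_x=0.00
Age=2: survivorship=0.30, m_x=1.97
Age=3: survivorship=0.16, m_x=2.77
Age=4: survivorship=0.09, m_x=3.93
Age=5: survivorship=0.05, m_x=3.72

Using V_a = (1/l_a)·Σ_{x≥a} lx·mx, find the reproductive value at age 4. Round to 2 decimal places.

lx·mx for x ≥ 4: 0.3537, 0.186 → sum = 0.5397
V_4 = 0.5397 / l_4 = 0.5397 / 0.09 = 5.996667… → 6.00

6.00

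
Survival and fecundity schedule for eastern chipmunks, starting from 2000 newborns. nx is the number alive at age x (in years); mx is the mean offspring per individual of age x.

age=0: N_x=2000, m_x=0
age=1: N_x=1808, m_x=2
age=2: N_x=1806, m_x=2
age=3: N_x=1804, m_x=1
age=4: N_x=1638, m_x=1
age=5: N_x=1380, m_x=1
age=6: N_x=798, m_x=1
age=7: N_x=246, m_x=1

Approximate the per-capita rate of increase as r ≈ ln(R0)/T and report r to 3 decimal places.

lx = nx/n0 = nx/2000: 1, 0.904, 0.903, 0.902, 0.819, 0.69, 0.399, 0.123
R0 = Σ lx·mx = 0 + 1.808 + 1.806 + 0.902 + 0.819 + 0.69 + 0.399 + 0.123 = 6.547
Σ x·lx·mx = 18.107; T = 18.107/6.547 = 2.76569…
r ≈ ln(R0)/T = ln(6.547)/2.76569… = 0.6794… → 0.679

0.679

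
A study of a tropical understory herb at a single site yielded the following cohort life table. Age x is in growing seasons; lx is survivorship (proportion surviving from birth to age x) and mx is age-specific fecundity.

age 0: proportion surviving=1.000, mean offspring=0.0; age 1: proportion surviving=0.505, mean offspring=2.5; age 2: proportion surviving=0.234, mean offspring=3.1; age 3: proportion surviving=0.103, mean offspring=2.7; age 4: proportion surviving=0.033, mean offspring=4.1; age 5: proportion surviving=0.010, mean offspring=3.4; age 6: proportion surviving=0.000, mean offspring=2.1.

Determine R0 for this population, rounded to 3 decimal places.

2.435

lx·mx by age: 0, 1.2625, 0.7254, 0.2781, 0.1353, 0.034, 0
R0 = Σ lx·mx = 2.4353 → 2.435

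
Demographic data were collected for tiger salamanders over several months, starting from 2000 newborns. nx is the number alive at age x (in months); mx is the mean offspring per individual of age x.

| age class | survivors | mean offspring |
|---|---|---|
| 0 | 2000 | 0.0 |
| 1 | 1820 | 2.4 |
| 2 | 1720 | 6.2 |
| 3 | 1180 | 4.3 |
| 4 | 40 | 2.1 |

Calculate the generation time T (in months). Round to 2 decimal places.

lx = nx/n0 = nx/2000: 1, 0.91, 0.86, 0.59, 0.02
lx·mx: 0, 2.184, 5.332, 2.537, 0.042 → R0 = 10.095
x·lx·mx: 0, 2.184, 10.664, 7.611, 0.168 → Σ = 20.627
T = 20.627 / 10.095 = 2.043289… → 2.04

2.04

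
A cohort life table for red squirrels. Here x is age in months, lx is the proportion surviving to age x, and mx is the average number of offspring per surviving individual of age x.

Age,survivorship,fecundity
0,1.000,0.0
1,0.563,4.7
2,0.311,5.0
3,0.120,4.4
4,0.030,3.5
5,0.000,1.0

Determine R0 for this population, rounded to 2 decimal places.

lx·mx by age: 0, 2.6461, 1.555, 0.528, 0.105, 0
R0 = Σ lx·mx = 4.8341 → 4.83

4.83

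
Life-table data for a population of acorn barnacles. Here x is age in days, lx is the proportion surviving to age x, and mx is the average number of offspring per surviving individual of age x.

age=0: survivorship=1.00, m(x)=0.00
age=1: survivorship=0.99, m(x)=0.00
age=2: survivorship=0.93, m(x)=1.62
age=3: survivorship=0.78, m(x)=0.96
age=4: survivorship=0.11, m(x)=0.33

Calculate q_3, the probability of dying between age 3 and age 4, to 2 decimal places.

0.86

q_3 = (l_3 − l_4) / l_3 = (0.78 − 0.11) / 0.78
     = 0.67 / 0.78 = 0.858974… → 0.86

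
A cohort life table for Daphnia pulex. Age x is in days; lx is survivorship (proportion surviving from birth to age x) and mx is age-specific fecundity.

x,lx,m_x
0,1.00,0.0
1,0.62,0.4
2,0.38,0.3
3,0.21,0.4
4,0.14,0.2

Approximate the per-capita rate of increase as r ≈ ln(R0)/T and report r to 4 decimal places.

-0.4213

R0 = Σ lx·mx = 0 + 0.248 + 0.114 + 0.084 + 0.028 = 0.474
Σ x·lx·mx = 0.84; T = 0.84/0.474 = 1.77215…
r ≈ ln(R0)/T = ln(0.474)/1.77215… = -0.421266… → -0.4213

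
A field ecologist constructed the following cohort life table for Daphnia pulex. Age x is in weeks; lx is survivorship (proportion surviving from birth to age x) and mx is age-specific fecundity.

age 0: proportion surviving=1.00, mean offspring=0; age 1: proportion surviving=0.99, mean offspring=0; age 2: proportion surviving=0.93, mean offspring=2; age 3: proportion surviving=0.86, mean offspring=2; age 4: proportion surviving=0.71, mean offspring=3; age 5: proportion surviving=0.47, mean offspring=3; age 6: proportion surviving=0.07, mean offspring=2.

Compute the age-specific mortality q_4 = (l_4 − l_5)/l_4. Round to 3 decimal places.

q_4 = (l_4 − l_5) / l_4 = (0.71 − 0.47) / 0.71
     = 0.24 / 0.71 = 0.338028… → 0.338

0.338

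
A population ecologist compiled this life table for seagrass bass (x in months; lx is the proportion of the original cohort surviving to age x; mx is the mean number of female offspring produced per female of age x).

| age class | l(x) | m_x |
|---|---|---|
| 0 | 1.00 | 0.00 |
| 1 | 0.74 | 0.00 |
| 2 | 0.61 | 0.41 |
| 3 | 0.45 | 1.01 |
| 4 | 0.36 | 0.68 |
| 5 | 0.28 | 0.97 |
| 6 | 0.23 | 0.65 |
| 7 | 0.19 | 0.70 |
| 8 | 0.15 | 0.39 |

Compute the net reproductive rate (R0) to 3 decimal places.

lx·mx by age: 0, 0, 0.2501, 0.4545, 0.2448, 0.2716, 0.1495, 0.133, 0.0585
R0 = Σ lx·mx = 1.562 → 1.562

1.562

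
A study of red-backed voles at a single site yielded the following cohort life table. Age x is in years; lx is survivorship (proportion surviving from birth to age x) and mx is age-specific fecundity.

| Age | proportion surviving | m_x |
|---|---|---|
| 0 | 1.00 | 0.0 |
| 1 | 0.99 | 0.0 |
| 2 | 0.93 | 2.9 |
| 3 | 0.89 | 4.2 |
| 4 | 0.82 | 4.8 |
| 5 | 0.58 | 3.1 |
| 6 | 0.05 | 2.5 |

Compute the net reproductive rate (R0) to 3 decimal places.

12.294

lx·mx by age: 0, 0, 2.697, 3.738, 3.936, 1.798, 0.125
R0 = Σ lx·mx = 12.294 → 12.294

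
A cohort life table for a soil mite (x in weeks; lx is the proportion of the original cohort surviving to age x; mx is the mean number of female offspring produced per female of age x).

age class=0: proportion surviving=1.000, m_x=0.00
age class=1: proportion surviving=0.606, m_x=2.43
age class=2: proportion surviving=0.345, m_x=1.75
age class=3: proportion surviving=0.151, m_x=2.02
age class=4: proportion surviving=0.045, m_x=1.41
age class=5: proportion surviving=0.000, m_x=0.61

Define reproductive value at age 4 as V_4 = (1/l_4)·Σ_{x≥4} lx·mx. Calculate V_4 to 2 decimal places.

lx·mx for x ≥ 4: 0.06345, 0 → sum = 0.06345
V_4 = 0.06345 / l_4 = 0.06345 / 0.045 = 1.41 → 1.41

1.41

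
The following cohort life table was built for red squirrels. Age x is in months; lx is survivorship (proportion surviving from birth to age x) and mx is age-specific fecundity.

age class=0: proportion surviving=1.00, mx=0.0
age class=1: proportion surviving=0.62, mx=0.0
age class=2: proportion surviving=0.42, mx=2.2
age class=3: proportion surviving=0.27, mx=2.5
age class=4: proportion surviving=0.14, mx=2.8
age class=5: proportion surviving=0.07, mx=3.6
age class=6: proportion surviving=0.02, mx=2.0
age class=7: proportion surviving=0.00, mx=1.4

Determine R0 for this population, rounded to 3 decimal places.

2.283

lx·mx by age: 0, 0, 0.924, 0.675, 0.392, 0.252, 0.04, 0
R0 = Σ lx·mx = 2.283 → 2.283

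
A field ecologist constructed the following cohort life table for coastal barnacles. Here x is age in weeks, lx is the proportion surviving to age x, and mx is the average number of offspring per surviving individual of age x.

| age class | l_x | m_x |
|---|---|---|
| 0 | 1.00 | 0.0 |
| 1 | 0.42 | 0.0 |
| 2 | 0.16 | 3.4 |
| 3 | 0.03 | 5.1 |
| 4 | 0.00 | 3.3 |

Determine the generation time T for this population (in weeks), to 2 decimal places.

lx·mx: 0, 0, 0.544, 0.153, 0 → R0 = 0.697
x·lx·mx: 0, 0, 1.088, 0.459, 0 → Σ = 1.547
T = 1.547 / 0.697 = 2.219512… → 2.22

2.22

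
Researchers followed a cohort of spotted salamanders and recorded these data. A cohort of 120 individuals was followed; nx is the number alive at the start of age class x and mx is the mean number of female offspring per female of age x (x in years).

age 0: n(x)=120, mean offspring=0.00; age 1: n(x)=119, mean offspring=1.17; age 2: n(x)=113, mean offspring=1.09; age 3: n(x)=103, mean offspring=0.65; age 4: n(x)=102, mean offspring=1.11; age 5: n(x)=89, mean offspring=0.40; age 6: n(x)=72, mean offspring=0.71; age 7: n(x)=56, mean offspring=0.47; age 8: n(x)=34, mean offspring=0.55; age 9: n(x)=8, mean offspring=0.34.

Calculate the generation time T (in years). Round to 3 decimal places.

3.262

lx = nx/n0 = nx/120: 1, 0.99167…, 0.94167…, 0.85833…, 0.85, 0.74167…, 0.6, 0.46667…, 0.28333…, 0.06667…
lx·mx: 0, 1.16025…, 1.026417…, 0.557917…, 0.9435, 0.296667…, 0.426, 0.219333…, 0.155833…, 0.022667… → R0 = 4.808583…
x·lx·mx: 0, 1.16025…, 2.052833…, 1.67375…, 3.774, 1.483333…, 2.556, 1.535333…, 1.246667…, 0.204… → Σ = 15.686167…
T = 15.686167… / 4.808583… = 3.262118… → 3.262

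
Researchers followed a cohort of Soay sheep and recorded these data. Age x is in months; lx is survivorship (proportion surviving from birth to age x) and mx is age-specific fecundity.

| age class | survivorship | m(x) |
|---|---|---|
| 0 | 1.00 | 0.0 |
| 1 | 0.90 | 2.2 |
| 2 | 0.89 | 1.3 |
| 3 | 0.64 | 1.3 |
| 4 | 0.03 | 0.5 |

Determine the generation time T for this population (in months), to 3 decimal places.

1.719

lx·mx: 0, 1.98, 1.157, 0.832, 0.015 → R0 = 3.984
x·lx·mx: 0, 1.98, 2.314, 2.496, 0.06 → Σ = 6.85
T = 6.85 / 3.984 = 1.719378… → 1.719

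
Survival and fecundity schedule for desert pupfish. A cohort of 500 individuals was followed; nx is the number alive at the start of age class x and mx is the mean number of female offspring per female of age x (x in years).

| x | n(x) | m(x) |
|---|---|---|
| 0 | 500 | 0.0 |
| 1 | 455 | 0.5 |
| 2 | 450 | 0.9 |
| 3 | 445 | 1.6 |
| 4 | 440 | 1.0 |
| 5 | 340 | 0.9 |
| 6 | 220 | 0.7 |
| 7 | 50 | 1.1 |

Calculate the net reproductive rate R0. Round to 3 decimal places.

4.599

lx = nx/n0 = nx/500: 1, 0.91, 0.9, 0.89, 0.88, 0.68, 0.44, 0.1
lx·mx by age: 0, 0.455, 0.81, 1.424, 0.88, 0.612, 0.308, 0.11
R0 = Σ lx·mx = 4.599 → 4.599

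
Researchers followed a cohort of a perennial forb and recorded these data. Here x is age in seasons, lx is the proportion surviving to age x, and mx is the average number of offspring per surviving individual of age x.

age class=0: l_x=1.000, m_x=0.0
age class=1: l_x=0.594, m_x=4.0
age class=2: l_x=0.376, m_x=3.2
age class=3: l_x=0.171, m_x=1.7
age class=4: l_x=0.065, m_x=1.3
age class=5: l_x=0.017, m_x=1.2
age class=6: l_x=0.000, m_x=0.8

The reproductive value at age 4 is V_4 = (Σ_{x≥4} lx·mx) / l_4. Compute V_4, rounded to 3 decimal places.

1.614

lx·mx for x ≥ 4: 0.0845, 0.0204, 0 → sum = 0.1049
V_4 = 0.1049 / l_4 = 0.1049 / 0.065 = 1.613846… → 1.614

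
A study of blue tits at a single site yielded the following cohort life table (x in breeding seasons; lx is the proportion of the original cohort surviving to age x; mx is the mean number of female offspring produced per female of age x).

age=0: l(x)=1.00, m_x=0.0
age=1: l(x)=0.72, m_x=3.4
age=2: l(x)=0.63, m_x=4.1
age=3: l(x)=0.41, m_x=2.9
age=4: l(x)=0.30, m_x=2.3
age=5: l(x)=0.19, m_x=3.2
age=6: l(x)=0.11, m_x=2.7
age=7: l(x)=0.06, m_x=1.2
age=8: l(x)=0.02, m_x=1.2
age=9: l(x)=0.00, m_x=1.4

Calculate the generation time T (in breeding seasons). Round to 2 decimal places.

2.46

lx·mx: 0, 2.448, 2.583, 1.189, 0.69, 0.608, 0.297, 0.072, 0.024, 0 → R0 = 7.911
x·lx·mx: 0, 2.448, 5.166, 3.567, 2.76, 3.04, 1.782, 0.504, 0.192, 0 → Σ = 19.459
T = 19.459 / 7.911 = 2.45974… → 2.46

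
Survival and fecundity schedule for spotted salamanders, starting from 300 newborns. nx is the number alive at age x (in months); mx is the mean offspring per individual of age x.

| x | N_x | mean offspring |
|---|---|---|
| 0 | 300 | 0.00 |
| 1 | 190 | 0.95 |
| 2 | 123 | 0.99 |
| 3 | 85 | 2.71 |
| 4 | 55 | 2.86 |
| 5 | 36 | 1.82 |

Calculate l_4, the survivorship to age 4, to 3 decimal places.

l_4 = n_4/n_0 = 55/300 = 0.183333… → 0.183

0.183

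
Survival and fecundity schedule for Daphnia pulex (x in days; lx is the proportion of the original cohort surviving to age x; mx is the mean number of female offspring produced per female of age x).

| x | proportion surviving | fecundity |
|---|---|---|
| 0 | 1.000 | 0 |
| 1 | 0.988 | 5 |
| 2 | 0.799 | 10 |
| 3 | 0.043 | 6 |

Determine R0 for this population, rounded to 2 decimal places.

13.19

lx·mx by age: 0, 4.94, 7.99, 0.258
R0 = Σ lx·mx = 13.188 → 13.19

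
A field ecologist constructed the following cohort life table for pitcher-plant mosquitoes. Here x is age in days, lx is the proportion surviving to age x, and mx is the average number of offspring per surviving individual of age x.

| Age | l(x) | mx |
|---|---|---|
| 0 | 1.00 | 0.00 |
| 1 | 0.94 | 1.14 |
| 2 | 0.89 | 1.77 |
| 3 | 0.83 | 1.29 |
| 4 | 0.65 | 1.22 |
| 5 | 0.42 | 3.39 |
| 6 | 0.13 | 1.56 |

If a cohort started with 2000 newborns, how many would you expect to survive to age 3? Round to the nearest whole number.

1660

Expected survivors = N0 · l_3 = 2000 × 0.83 = 1660 → 1660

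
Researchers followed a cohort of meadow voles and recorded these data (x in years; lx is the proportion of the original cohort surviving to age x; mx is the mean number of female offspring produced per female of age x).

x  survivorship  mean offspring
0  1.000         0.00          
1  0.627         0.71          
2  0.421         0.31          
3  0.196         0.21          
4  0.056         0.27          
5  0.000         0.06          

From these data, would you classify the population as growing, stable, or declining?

declining

R0 = Σ lx·mx = 0 + 0.44517 + 0.13051 + 0.04116 + 0.01512 + 0 = 0.63196
R0 < 1, so the population is declining.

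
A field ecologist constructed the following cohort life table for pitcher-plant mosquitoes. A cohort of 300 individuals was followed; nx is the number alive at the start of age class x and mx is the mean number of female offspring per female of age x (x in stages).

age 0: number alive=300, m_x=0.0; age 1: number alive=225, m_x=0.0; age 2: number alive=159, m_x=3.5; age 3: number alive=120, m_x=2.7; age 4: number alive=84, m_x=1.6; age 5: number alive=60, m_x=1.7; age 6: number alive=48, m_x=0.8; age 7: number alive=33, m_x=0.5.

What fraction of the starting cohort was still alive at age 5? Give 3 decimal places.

l_5 = n_5/n_0 = 60/300 = 0.2 → 0.200

0.200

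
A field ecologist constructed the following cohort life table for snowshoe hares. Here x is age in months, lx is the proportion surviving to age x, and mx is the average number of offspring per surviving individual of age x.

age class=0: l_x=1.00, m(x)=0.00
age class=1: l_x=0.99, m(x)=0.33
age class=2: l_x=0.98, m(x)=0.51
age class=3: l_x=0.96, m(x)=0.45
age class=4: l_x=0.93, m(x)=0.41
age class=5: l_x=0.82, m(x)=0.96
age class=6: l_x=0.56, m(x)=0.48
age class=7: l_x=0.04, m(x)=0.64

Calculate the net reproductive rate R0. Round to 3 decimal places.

2.721

lx·mx by age: 0, 0.3267, 0.4998, 0.432, 0.3813, 0.7872, 0.2688, 0.0256
R0 = Σ lx·mx = 2.7214 → 2.721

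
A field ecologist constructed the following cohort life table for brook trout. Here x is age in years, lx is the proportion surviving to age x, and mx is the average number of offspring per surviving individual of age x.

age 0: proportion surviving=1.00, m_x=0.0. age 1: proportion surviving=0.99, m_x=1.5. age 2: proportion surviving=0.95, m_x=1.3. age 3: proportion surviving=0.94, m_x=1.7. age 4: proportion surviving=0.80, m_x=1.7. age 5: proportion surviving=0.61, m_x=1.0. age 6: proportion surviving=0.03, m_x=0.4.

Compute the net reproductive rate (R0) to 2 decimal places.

lx·mx by age: 0, 1.485, 1.235, 1.598, 1.36, 0.61, 0.012
R0 = Σ lx·mx = 6.3 → 6.30

6.30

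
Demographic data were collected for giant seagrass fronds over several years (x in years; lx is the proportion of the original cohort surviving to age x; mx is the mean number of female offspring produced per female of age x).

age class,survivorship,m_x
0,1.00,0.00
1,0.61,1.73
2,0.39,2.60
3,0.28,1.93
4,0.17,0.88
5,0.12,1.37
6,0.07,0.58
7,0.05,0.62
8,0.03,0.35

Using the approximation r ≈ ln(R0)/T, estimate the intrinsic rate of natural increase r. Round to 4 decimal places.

R0 = Σ lx·mx = 0 + 1.0553 + 1.014 + 0.5404 + 0.1496 + 0.1644 + 0.0406 + 0.031 + 0.0105 = 3.0058
Σ x·lx·mx = 6.6695; T = 6.6695/3.0058 = 2.21888…
r ≈ ln(R0)/T = ln(3.0058)/2.21888… = 0.495991… → 0.4960

0.4960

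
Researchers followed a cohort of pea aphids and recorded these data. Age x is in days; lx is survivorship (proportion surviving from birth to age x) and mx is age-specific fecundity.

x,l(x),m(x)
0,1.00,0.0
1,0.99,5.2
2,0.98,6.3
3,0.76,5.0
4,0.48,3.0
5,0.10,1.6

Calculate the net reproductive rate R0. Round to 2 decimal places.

16.72

lx·mx by age: 0, 5.148, 6.174, 3.8, 1.44, 0.16
R0 = Σ lx·mx = 16.722 → 16.72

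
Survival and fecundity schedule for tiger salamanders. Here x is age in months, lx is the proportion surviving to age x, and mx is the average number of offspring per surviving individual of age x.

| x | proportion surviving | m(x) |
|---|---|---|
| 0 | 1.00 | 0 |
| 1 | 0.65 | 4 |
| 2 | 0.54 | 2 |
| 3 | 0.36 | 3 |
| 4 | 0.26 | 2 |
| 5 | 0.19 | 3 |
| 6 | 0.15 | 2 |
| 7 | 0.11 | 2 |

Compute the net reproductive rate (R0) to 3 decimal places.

6.370

lx·mx by age: 0, 2.6, 1.08, 1.08, 0.52, 0.57, 0.3, 0.22
R0 = Σ lx·mx = 6.37 → 6.370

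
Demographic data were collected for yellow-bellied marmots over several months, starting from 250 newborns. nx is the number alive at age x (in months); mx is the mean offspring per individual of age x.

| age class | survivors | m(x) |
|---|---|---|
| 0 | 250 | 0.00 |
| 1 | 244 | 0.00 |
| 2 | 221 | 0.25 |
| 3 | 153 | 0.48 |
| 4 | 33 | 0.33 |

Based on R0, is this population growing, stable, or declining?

lx = nx/n0 = nx/250: 1, 0.976, 0.884, 0.612, 0.132
R0 = Σ lx·mx = 0 + 0 + 0.221 + 0.29376 + 0.04356 = 0.55832
R0 < 1, so the population is declining.

declining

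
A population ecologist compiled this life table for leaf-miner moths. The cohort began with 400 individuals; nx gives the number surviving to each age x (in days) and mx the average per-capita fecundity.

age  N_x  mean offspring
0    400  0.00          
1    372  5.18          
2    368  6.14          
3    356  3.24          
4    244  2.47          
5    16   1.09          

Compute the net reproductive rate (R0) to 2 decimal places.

lx = nx/n0 = nx/400: 1, 0.93, 0.92, 0.89, 0.61, 0.04
lx·mx by age: 0, 4.8174, 5.6488, 2.8836, 1.5067, 0.0436
R0 = Σ lx·mx = 14.9001 → 14.90

14.90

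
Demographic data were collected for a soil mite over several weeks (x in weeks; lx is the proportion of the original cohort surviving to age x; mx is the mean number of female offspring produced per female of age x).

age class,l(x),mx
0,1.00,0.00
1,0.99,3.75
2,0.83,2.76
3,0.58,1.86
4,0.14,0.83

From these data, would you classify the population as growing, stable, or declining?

R0 = Σ lx·mx = 0 + 3.7125 + 2.2908 + 1.0788 + 0.1162 = 7.1983
R0 > 1, so the population is growing.

growing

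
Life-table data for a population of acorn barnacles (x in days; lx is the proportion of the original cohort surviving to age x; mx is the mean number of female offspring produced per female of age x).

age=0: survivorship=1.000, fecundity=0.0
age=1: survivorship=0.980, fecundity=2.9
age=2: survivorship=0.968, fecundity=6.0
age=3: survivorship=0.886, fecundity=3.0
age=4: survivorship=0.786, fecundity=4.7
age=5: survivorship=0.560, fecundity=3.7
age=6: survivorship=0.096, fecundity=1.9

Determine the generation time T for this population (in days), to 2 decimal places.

2.82

lx·mx: 0, 2.842, 5.808, 2.658, 3.6942, 2.072, 0.1824 → R0 = 17.2566
x·lx·mx: 0, 2.842, 11.616, 7.974, 14.7768, 10.36, 1.0944 → Σ = 48.6632
T = 48.6632 / 17.2566 = 2.819976… → 2.82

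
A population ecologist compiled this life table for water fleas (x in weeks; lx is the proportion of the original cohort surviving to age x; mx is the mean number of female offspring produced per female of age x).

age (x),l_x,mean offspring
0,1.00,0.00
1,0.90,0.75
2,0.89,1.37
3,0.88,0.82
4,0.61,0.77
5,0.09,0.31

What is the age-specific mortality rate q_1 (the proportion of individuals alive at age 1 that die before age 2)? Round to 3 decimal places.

0.011

q_1 = (l_1 − l_2) / l_1 = (0.9 − 0.89) / 0.9
     = 0.01 / 0.9 = 0.011111… → 0.011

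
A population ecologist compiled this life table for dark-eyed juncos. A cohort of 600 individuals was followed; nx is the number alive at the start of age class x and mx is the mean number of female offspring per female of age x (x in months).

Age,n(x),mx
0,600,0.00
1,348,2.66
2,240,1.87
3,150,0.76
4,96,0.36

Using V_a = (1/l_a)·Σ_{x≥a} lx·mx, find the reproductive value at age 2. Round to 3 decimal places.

2.489

lx = nx/n0 = nx/600: 1, 0.58, 0.4, 0.25, 0.16
lx·mx for x ≥ 2: 0.748, 0.19, 0.0576 → sum = 0.9956
V_2 = 0.9956 / l_2 = 0.9956 / 0.4 = 2.489 → 2.489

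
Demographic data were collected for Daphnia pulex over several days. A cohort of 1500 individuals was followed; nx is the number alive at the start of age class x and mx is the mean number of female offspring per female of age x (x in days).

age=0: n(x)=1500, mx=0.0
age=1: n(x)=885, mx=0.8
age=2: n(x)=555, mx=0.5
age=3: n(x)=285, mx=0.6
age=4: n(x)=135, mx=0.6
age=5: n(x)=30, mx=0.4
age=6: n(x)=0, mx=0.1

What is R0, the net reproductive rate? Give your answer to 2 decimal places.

lx = nx/n0 = nx/1500: 1, 0.59, 0.37, 0.19, 0.09, 0.02, 0
lx·mx by age: 0, 0.472, 0.185, 0.114, 0.054, 0.008, 0
R0 = Σ lx·mx = 0.833 → 0.83

0.83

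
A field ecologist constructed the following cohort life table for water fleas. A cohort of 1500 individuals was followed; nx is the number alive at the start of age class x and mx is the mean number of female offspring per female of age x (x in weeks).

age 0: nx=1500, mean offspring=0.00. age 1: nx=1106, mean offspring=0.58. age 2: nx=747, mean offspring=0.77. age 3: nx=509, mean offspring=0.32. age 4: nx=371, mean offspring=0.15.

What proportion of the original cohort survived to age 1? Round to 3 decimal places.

0.737

l_1 = n_1/n_0 = 1106/1500 = 0.737333… → 0.737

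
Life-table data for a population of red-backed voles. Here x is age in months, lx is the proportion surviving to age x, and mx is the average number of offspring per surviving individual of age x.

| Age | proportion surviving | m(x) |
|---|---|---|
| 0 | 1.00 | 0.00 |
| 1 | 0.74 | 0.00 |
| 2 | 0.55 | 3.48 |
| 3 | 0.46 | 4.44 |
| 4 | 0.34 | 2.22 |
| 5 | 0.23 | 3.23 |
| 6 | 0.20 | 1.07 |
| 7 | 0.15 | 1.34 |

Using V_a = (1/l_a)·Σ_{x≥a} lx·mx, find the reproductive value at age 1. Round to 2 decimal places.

7.93

lx·mx for x ≥ 1: 0, 1.914, 2.0424, 0.7548, 0.7429, 0.214, 0.201 → sum = 5.8691
V_1 = 5.8691 / l_1 = 5.8691 / 0.74 = 7.931216… → 7.93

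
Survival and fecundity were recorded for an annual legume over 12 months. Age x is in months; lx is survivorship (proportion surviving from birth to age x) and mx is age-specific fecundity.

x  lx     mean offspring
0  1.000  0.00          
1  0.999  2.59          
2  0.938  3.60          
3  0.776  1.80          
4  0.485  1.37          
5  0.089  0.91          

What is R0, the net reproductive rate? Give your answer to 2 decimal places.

lx·mx by age: 0, 2.58741, 3.3768, 1.3968, 0.66445, 0.08099
R0 = Σ lx·mx = 8.10645 → 8.11

8.11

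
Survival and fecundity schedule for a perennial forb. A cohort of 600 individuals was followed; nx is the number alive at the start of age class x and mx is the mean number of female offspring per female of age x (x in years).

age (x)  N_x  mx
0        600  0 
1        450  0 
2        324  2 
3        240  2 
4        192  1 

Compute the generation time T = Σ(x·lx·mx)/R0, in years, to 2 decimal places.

2.65

lx = nx/n0 = nx/600: 1, 0.75, 0.54, 0.4, 0.32
lx·mx: 0, 0, 1.08, 0.8, 0.32 → R0 = 2.2
x·lx·mx: 0, 0, 2.16, 2.4, 1.28 → Σ = 5.84
T = 5.84 / 2.2 = 2.654545… → 2.65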